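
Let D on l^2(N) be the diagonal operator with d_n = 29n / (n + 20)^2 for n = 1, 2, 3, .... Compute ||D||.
||D|| = 29/80 (attained at n = 20)

For D diagonal, ||D|| = sup_n |d_n|. Treat f(x) = 29x / (x + 20)^2 for real x > 0. By the quotient rule, f'(x) = 29(20 - x)/(x + 20)^3, which is positive for x < 20 and negative for x > 20. So f has a unique maximum at x = 20, and since 20 is a positive integer, the supremum over n ≥ 1 is attained at n = 20: d_20 = 29·20/(20 + 20)^2 = 29·20/1600 = 29/80. Hence ||D|| = 29/80.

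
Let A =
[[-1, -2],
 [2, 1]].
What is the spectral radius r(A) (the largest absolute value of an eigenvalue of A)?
r(A) = sqrt(3) ≈ 1.7321

The eigenvalues of A are the roots of its characteristic polynomial. With M = A (coefficients from the trace and determinant):
  p(λ) = det(λ I - M) = λ^2 + 3.
For λ^2 + 3 the discriminant is -12. It is negative, so the roots are the complex-conjugate pair λ = 0 ± (sqrt(12)/2) i ≈ 0 ± 1.7321i. For a conjugate pair the product of the roots equals the constant term, so |λ|^2 = 3 and |λ| = sqrt(3) ≈ 1.7321.
Thus the eigenvalues (to 4 decimals) are 0 ± 1.7321i (modulus 1.7321). The spectral radius is the largest modulus: r(A) = sqrt(3) ≈ 1.7321. (Cross-check: r(A) ≤ ||A||_2 ≈ 3; equality holds whenever A is normal, though it can also hold for some non-normal A.)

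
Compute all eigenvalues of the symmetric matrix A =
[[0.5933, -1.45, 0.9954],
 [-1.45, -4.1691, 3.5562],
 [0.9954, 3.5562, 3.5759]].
sigma(A) ≈ {-6, 1, 5}

A is real symmetric, so its spectrum consists of real eigenvalues. Expanding the characteristic polynomial of the displayed matrix gives
  det(λ I - A) = p(λ) = λ^3 + (0)λ^2 + (-31)λ + (30.0013).
Solving p(λ) = 0 yields eigenvalues ≈ -6, 1, 5. (A is shown rounded to 4 decimals, so these recover the underlying integer eigenvalues to within that precision.)
Verification: the trace of A = 0 equals the sum of eigenvalues 0, and det(A) ≈ -30.0013 matches the eigenvalue product -30.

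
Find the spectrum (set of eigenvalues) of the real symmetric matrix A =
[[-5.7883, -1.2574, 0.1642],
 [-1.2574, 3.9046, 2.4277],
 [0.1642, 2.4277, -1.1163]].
sigma(A) ≈ {-6, -2, 5}

A is real symmetric, so its spectrum consists of real eigenvalues. Expanding the characteristic polynomial of the displayed matrix gives
  det(λ I - A) = p(λ) = λ^3 + (3)λ^2 + (-28)λ + (-60.0013).
Solving p(λ) = 0 yields eigenvalues ≈ -6, -2, 5. (A is shown rounded to 4 decimals, so these recover the underlying integer eigenvalues to within that precision.)
Verification: the trace of A = -3 equals the sum of eigenvalues -3, and det(A) ≈ 60.0013 matches the eigenvalue product 60.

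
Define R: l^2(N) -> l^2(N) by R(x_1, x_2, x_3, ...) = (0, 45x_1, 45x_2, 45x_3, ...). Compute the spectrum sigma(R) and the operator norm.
sigma(R) = closed disk {z in C : |z| ≤ 45}; ||R|| = 45

Note R = 45·U where U is the unit right shift (U x)_k = x_{k-1} (with x_0 := 0); so ||R|| = 45||U|| and sigma(R) = 45·sigma(U). ||R x||^2 = sum_{k≥1} |45x_k|^2 = 2025||x||^2, so ||R|| = 45 and sigma(R) ⊂ {|z| ≤ 45}. For any |lambda| < 45, the equation (R - lambda I) x = 0 forces x_1 = 0, then 45x_k = lambda x_{k+1} ⇒ x = 0, so R has no eigenvalues. But (R - lambda I) is not surjective for |lambda| < 45: solving (R - lambda I) x = e_1 would require x_n proportional to (lambda/45)^(-n), which is not in l^2. So every |lambda| < 45 lies in the residual spectrum. The boundary |lambda| = 45 is in the approximate point spectrum (the spectrum is closed). Hence sigma(R) is the closed disk of radius 45.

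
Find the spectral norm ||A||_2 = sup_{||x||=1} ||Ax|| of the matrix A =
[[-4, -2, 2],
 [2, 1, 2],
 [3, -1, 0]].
||A||_2 ≈ 5.6369 (= sqrt(largest eigenvalue of A^T A))

||A||_2 = sigma_max(A) = sqrt(lambda_max(A^T A)). Form the symmetric matrix M = A^T A =
[[29, 7, -4],
 [7, 6, -2],
 [-4, -2, 8]].
Its characteristic polynomial (trace, sum of principal 2x2 minors, determinant of M give the coefficients) is
  p(λ) = det(λ I - M) = λ^3 - 43λ^2 + 385λ - 900.
No integer candidate from the rational root theorem (±divisors of 900) is a root, so the roots are irrational. The cubic discriminant is Δ = 5897325 > 0, so there are three distinct real roots. p(3) = -105 and p(4) = 16 have opposite signs, so a root lies in (3, 4); Newton's method refines it to λ ≈ 3.8303. p(7) = 31 and p(8) = -60 have opposite signs, so a root lies in (7, 8); Newton's method refines it to λ ≈ 7.3948. p(31) = -497 and p(32) = 156 have opposite signs, so a root lies in (31, 32); Newton's method refines it to λ ≈ 31.7749. Check (Vieta): the three roots sum to 43, matching tr M = 43.
So the eigenvalues of A^T A are ≈ 3.8303, 7.3948, 31.7749 (all ≥ 0, as they must be for A^T A). The largest is λ_max ≈ 31.7749, hence ||A||_2 = sqrt(λ_max) ≈ 5.6369.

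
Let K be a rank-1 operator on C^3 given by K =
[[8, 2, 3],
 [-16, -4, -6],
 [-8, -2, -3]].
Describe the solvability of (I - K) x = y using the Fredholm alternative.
(I - K) is singular (det(I - K) = 0, i.e. 1 ∈ sigma(K)). (I - K) x = y is solvable iff y ⊥ ker((I - K)^*) = span{(8, 2, 3)}, i.e. iff 8y_1 + 2y_2 + 3y_3 = 0. When solvable, the solutions are x = y + c·(1, -2, -1), c arbitrary (ker(I - K) = span{(1, -2, -1)}, dimension 1).

K has rank 1, so it is an outer product K = u v^T: every row of K is a multiple of one row vector. Reading off the entries, u = (1, -2, -1) and v = (8, 2, 3) (row i of K equals u_i·v^T). A rank-one matrix u v^T satisfies K u = u (v·u) and kills the (2)-dimensional subspace v^⊥, so its characteristic polynomial is lambda^2 (lambda - v·u) with v·u = tr K = 1. Hence the eigenvalues of I - K are 1 (multiplicity 2) and 1 - (1) = 0, so det(I - K) = 0. (Direct check: I - K =
[[-7, -2, -3],
 [16, 5, 6],
 [8, 2, 4]]
has determinant 0.) So 1 is an eigenvalue of K and (I - K) is not invertible. The finite-dimensional Fredholm alternative says: either (I - K) is invertible, or ker(I - K) ≠ {0} and then range(I - K) = ker((I - K)^*)^⊥, with dim ker(I - K) = dim ker((I - K)^*). We are in the second case, so we need both kernels. Kernel of I - K: (I - K) u = u - u (v·u) = u - u = 0, so ker(I - K) = span{u} = span{(1, -2, -1)} (it is exactly 1-dimensional because rank(I - K) = 2). Kernel of the adjoint: K is real, so (I - K)^* = I - K^T = I - v u^T, and (I - v u^T) v = v - v (u·v) = 0; hence ker((I - K)^*) = span{v} = span{(8, 2, 3)}. Therefore (I - K) x = y is solvable iff <y, v> = 0, i.e. iff 8y_1 + 2y_2 + 3y_3 = 0. When this holds, K y = u (v·y) = 0, so (I - K) y = y and x = y is a particular solution; the full solution set is the line x = y + c·u = y + c·(1, -2, -1), c ∈ C.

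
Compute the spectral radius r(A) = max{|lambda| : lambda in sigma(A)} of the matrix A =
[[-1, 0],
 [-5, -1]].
r(A) = 1

The eigenvalues of A are the roots of its characteristic polynomial. With M = A (coefficients from the trace and determinant):
  p(λ) = det(λ I - M) = λ^2 + 2λ + 1.
For λ^2 + 2λ + 1 the discriminant is 0. It is a perfect square (0^2), so the roots are rational: λ = (-2 ± 0)/2 = -1, -1.
Thus the eigenvalues (to 4 decimals) are -1 (modulus 1). The spectral radius is the largest modulus: r(A) = 1. (Cross-check: r(A) ≤ ||A||_2 ≈ 5.1926; equality holds whenever A is normal, though it can also hold for some non-normal A.)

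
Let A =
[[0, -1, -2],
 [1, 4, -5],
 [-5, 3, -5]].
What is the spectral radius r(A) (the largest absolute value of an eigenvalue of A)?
r(A) ≈ 5.7426

The eigenvalues of A are the roots of its characteristic polynomial. With M = A (coefficients from the trace, the sum of principal 2x2 minors, and det A):
  p(λ) = det(λ I - M) = λ^3 + λ^2 - 14λ + 76.
No integer candidate from the rational root theorem (±divisors of 76) is a root, so the roots are irrational. The cubic discriminant is Δ = -164236 < 0, so there is one real root and a complex-conjugate pair. p(-6) = -20 and p(-5) = 46 have opposite signs, so a root lies in (-6, -5); Newton's method refines it to λ ≈ -5.7426. Dividing out (λ - (-5.7426)) leaves approximately λ^2 - 4.7426λ + 13.2345. For λ^2 - 4.7426λ + 13.2345 the discriminant is -30.4461. It is negative, so the remaining roots are the complex-conjugate pair λ ≈ 2.3713 ± 2.7589i. Their product equals the constant term, so |λ|^2 ≈ 13.2345 and |λ| ≈ 3.6379.
Thus the eigenvalues (to 4 decimals) are -5.7426 (modulus 5.7426); 2.3713 ± 2.7589i (modulus 3.6379). The spectral radius is the largest modulus: r(A) ≈ 5.7426. (Cross-check: r(A) ≤ ||A||_2 ≈ 9.2018; equality holds whenever A is normal, though it can also hold for some non-normal A.)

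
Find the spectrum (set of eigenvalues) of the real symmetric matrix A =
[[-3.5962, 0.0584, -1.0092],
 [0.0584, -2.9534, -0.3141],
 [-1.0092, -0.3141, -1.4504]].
sigma(A) ≈ {-4, -3, -1}

A is real symmetric, so its spectrum consists of real eigenvalues. Expanding the characteristic polynomial of the displayed matrix gives
  det(λ I - A) = p(λ) = λ^3 + (8)λ^2 + (19)λ + (12).
Solving p(λ) = 0 yields eigenvalues ≈ -4, -3, -1. (A is shown rounded to 4 decimals, so these recover the underlying integer eigenvalues to within that precision.)
Verification: the trace of A = -8 equals the sum of eigenvalues -8, and det(A) ≈ -12.0000 matches the eigenvalue product -12.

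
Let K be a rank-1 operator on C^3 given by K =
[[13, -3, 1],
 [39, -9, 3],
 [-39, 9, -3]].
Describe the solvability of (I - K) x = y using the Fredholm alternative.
(I - K) is singular (det(I - K) = 0, i.e. 1 ∈ sigma(K)). (I - K) x = y is solvable iff y ⊥ ker((I - K)^*) = span{(13, -3, 1)}, i.e. iff 13y_1 - 3y_2 + y_3 = 0. When solvable, the solutions are x = y + c·(1, 3, -3), c arbitrary (ker(I - K) = span{(1, 3, -3)}, dimension 1).

K has rank 1, so it is an outer product K = u v^T: every row of K is a multiple of one row vector. Reading off the entries, u = (1, 3, -3) and v = (13, -3, 1) (row i of K equals u_i·v^T). A rank-one matrix u v^T satisfies K u = u (v·u) and kills the (2)-dimensional subspace v^⊥, so its characteristic polynomial is lambda^2 (lambda - v·u) with v·u = tr K = 1. Hence the eigenvalues of I - K are 1 (multiplicity 2) and 1 - (1) = 0, so det(I - K) = 0. (Direct check: I - K =
[[-12, 3, -1],
 [-39, 10, -3],
 [39, -9, 4]]
has determinant 0.) So 1 is an eigenvalue of K and (I - K) is not invertible. The finite-dimensional Fredholm alternative says: either (I - K) is invertible, or ker(I - K) ≠ {0} and then range(I - K) = ker((I - K)^*)^⊥, with dim ker(I - K) = dim ker((I - K)^*). We are in the second case, so we need both kernels. Kernel of I - K: (I - K) u = u - u (v·u) = u - u = 0, so ker(I - K) = span{u} = span{(1, 3, -3)} (it is exactly 1-dimensional because rank(I - K) = 2). Kernel of the adjoint: K is real, so (I - K)^* = I - K^T = I - v u^T, and (I - v u^T) v = v - v (u·v) = 0; hence ker((I - K)^*) = span{v} = span{(13, -3, 1)}. Therefore (I - K) x = y is solvable iff <y, v> = 0, i.e. iff 13y_1 - 3y_2 + y_3 = 0. When this holds, K y = u (v·y) = 0, so (I - K) y = y and x = y is a particular solution; the full solution set is the line x = y + c·u = y + c·(1, 3, -3), c ∈ C.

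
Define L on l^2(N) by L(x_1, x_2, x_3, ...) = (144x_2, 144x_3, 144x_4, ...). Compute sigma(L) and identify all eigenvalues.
sigma(L) = closed disk {z in C : |z| ≤ 144}; sigma_p(L) = open disk {z in C : |z| < 144}

Note L = 144·V where V is the unit left shift (V x)_k = x_{k+1}; so sigma(L) = 144·sigma(V) and ||L|| = 144||V||. ||L x||^2 = 20736sum_{k≥2} |x_k|^2 ≤ 20736||x||^2, with equality on {x : x_1 = 0}, so ||L|| = 144. For any lambda with |lambda| < 144, set r = lambda/144 (|r| < 1); the vector x = (1, r, r^2, ...) is in l^2 and satisfies L x = 144(r, r^2, ...) = lambda x, so lambda is an eigenvalue. On the boundary |lambda| = 144 the geometric series diverges, so no l^2 eigenvector exists, but these lambda lie in the approximate point spectrum. Hence sigma(L) is the closed disk of radius 144 and sigma_p(L) is the open disk.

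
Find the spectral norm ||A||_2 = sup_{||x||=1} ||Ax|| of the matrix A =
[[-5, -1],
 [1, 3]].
||A||_2 = sqrt((36 + sqrt(512))/2) ≈ 5.4142 (= sqrt(largest eigenvalue of A^T A))

||A||_2 = sigma_max(A) = sqrt(lambda_max(A^T A)). Form the symmetric matrix M = A^T A =
[[26, 8],
 [8, 10]].
Its characteristic polynomial (trace, determinant of M give the coefficients) is
  p(λ) = det(λ I - M) = λ^2 - 36λ + 196.
For λ^2 - 36λ + 196 the discriminant is 512. It is nonnegative but not a perfect square, so the roots are real and irrational: λ = (36 ± sqrt(512))/2 ≈ 29.3137, 6.6863.
So the eigenvalues of A^T A are ≈ 6.6863, 29.3137 (all ≥ 0, as they must be for A^T A). The largest is λ_max = (36 + sqrt(512))/2 ≈ 29.3137, hence ||A||_2 = sqrt(λ_max) = sqrt((36 + sqrt(512))/2) ≈ 5.4142.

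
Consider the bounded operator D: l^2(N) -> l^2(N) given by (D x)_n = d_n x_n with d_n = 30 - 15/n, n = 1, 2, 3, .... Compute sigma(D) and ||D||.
sigma(D) = {30 - 15/n : n ≥ 1} ∪ {30}; ||D|| = 30

A bounded diagonal operator on l^2 with diagonal entries d_n has spectrum equal to the closure of {d_n : n ≥ 1}: every d_n is an eigenvalue (with eigenvector e_n), so {d_n} ⊂ sigma(D); the spectrum is closed, so its closure is too; and for lambda not in the closure, (D - lambda I) has bounded inverse (the diagonal entries 1/(d_n - lambda) are bounded). For our sequence d_n = 30 - 15/n, n = 1, 2, 3, ...:
  - {d_n} = {30 - 15/n : n ≥ 1}; the only limit point is 30
  - closure = {30 - 15/n : n ≥ 1} ∪ {30}
For the norm: a diagonal operator has ||D|| = sup_n |d_n|. Here d_n = 30 - 15/n increases monotonically from d_1 = 15 toward 30, with all terms in [15, 30); so sup_n |d_n| = 30 (the supremum is the limit, not attained). So ||D|| = 30.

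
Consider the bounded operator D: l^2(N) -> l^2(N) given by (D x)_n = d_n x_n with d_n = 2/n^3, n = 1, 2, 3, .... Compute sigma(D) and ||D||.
sigma(D) = {2/n^3 : n ≥ 1} ∪ {0}; ||D|| = 2

A bounded diagonal operator on l^2 with diagonal entries d_n has spectrum equal to the closure of {d_n : n ≥ 1}: every d_n is an eigenvalue (with eigenvector e_n), so {d_n} ⊂ sigma(D); the spectrum is closed, so its closure is too; and for lambda not in the closure, (D - lambda I) has bounded inverse (the diagonal entries 1/(d_n - lambda) are bounded). For our sequence d_n = 2/n^3, n = 1, 2, 3, ...:
  - {d_n} = {2/n^3 : n ≥ 1}; the only limit point is 0
  - closure = {2/n^3 : n ≥ 1} ∪ {0}
For the norm: a diagonal operator has ||D|| = sup_n |d_n|. Here d_n = 2/n^3 is positive and decreasing, so sup_n |d_n| = d_1 = 2. So ||D|| = 2.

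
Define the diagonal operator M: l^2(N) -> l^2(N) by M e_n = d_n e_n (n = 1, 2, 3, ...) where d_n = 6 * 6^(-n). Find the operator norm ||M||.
||M|| = 1 (attained at n = 1)

For M diagonal, ||M|| = sup_n |d_n|. The sequence d_n = 6 * 6^(-n) is positive and strictly decreasing (ratio 6^(-1) < 1), so the supremum is d_1 = 6/6 = 1. Hence ||M|| = 1.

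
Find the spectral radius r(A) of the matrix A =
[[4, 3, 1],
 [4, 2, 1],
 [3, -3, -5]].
r(A) ≈ 6.6411

The eigenvalues of A are the roots of its characteristic polynomial. With M = A (coefficients from the trace, the sum of principal 2x2 minors, and det A):
  p(λ) = det(λ I - M) = λ^3 - λ^2 - 34λ - 23.
No integer candidate from the rational root theorem (±divisors of 23) is a root, so the roots are irrational. The cubic discriminant is Δ = 129921 > 0, so there are three distinct real roots. p(-5) = -3 and p(-4) = 33 have opposite signs, so a root lies in (-5, -4); Newton's method refines it to λ ≈ -4.9401. p(-1) = 9 and p(0) = -23 have opposite signs, so a root lies in (-1, 0); Newton's method refines it to λ ≈ -0.7011. p(6) = -47 and p(7) = 33 have opposite signs, so a root lies in (6, 7); Newton's method refines it to λ ≈ 6.6411. Check (Vieta): the three roots sum to 1, matching tr M = 1.
Thus the eigenvalues (to 4 decimals) are -4.9401 (modulus 4.9401); -0.7011 (modulus 0.7011); 6.6411 (modulus 6.6411). The spectral radius is the largest modulus: r(A) ≈ 6.6411. (Cross-check: r(A) ≤ ||A||_2 ≈ 6.8423; equality holds whenever A is normal, though it can also hold for some non-normal A.)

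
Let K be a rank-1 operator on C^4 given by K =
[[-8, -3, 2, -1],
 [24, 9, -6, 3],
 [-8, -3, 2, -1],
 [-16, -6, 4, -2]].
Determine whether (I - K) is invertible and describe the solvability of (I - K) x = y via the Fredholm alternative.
(I - K) is singular (det(I - K) = 0, i.e. 1 ∈ sigma(K)). (I - K) x = y is solvable iff y ⊥ ker((I - K)^*) = span{(-8, -3, 2, -1)}, i.e. iff -8y_1 - 3y_2 + 2y_3 - y_4 = 0. When solvable, the solutions are x = y + c·(1, -3, 1, 2), c arbitrary (ker(I - K) = span{(1, -3, 1, 2)}, dimension 1).

K has rank 1, so it is an outer product K = u v^T: every row of K is a multiple of one row vector. Reading off the entries, u = (1, -3, 1, 2) and v = (-8, -3, 2, -1) (row i of K equals u_i·v^T). A rank-one matrix u v^T satisfies K u = u (v·u) and kills the (3)-dimensional subspace v^⊥, so its characteristic polynomial is lambda^3 (lambda - v·u) with v·u = tr K = 1. Hence the eigenvalues of I - K are 1 (multiplicity 3) and 1 - (1) = 0, so det(I - K) = 0. (Direct check: I - K =
[[9, 3, -2, 1],
 [-24, -8, 6, -3],
 [8, 3, -1, 1],
 [16, 6, -4, 3]]
has determinant 0.) So 1 is an eigenvalue of K and (I - K) is not invertible. The finite-dimensional Fredholm alternative says: either (I - K) is invertible, or ker(I - K) ≠ {0} and then range(I - K) = ker((I - K)^*)^⊥, with dim ker(I - K) = dim ker((I - K)^*). We are in the second case, so we need both kernels. Kernel of I - K: (I - K) u = u - u (v·u) = u - u = 0, so ker(I - K) = span{u} = span{(1, -3, 1, 2)} (it is exactly 1-dimensional because rank(I - K) = 3). Kernel of the adjoint: K is real, so (I - K)^* = I - K^T = I - v u^T, and (I - v u^T) v = v - v (u·v) = 0; hence ker((I - K)^*) = span{v} = span{(-8, -3, 2, -1)}. Therefore (I - K) x = y is solvable iff <y, v> = 0, i.e. iff -8y_1 - 3y_2 + 2y_3 - y_4 = 0. When this holds, K y = u (v·y) = 0, so (I - K) y = y and x = y is a particular solution; the full solution set is the line x = y + c·u = y + c·(1, -3, 1, 2), c ∈ C.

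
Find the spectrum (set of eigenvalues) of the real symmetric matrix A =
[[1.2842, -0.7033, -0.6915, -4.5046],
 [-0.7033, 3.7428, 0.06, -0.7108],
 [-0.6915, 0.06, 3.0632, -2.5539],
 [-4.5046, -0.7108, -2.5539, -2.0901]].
sigma(A) ≈ {-6, 3, 4, 5}

A is real symmetric, so its spectrum consists of real eigenvalues. Expanding the characteristic polynomial of the displayed matrix gives
  det(λ I - A) = p(λ) = λ^4 + (-6)λ^3 + (-25)λ^2 + (222.0023)λ + (-360.0094).
Solving p(λ) = 0 yields eigenvalues ≈ -6, 3, 4, 5. (A is shown rounded to 4 decimals, so these recover the underlying integer eigenvalues to within that precision.)
Verification: the trace of A = 6 equals the sum of eigenvalues 6, and det(A) ≈ -360.0094 matches the eigenvalue product -360.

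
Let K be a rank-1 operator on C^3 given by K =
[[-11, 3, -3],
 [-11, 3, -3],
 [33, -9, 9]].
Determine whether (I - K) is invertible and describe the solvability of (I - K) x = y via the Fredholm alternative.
(I - K) is singular (det(I - K) = 0, i.e. 1 ∈ sigma(K)). (I - K) x = y is solvable iff y ⊥ ker((I - K)^*) = span{(-11, 3, -3)}, i.e. iff -11y_1 + 3y_2 - 3y_3 = 0. When solvable, the solutions are x = y + c·(1, 1, -3), c arbitrary (ker(I - K) = span{(1, 1, -3)}, dimension 1).

K has rank 1, so it is an outer product K = u v^T: every row of K is a multiple of one row vector. Reading off the entries, u = (1, 1, -3) and v = (-11, 3, -3) (row i of K equals u_i·v^T). A rank-one matrix u v^T satisfies K u = u (v·u) and kills the (2)-dimensional subspace v^⊥, so its characteristic polynomial is lambda^2 (lambda - v·u) with v·u = tr K = 1. Hence the eigenvalues of I - K are 1 (multiplicity 2) and 1 - (1) = 0, so det(I - K) = 0. (Direct check: I - K =
[[12, -3, 3],
 [11, -2, 3],
 [-33, 9, -8]]
has determinant 0.) So 1 is an eigenvalue of K and (I - K) is not invertible. The finite-dimensional Fredholm alternative says: either (I - K) is invertible, or ker(I - K) ≠ {0} and then range(I - K) = ker((I - K)^*)^⊥, with dim ker(I - K) = dim ker((I - K)^*). We are in the second case, so we need both kernels. Kernel of I - K: (I - K) u = u - u (v·u) = u - u = 0, so ker(I - K) = span{u} = span{(1, 1, -3)} (it is exactly 1-dimensional because rank(I - K) = 2). Kernel of the adjoint: K is real, so (I - K)^* = I - K^T = I - v u^T, and (I - v u^T) v = v - v (u·v) = 0; hence ker((I - K)^*) = span{v} = span{(-11, 3, -3)}. Therefore (I - K) x = y is solvable iff <y, v> = 0, i.e. iff -11y_1 + 3y_2 - 3y_3 = 0. When this holds, K y = u (v·y) = 0, so (I - K) y = y and x = y is a particular solution; the full solution set is the line x = y + c·u = y + c·(1, 1, -3), c ∈ C.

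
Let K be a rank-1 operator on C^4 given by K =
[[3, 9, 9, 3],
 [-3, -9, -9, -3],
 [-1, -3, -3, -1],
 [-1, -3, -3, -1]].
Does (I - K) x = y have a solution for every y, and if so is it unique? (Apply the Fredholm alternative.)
(I - K) is invertible (det(I - K) = 11 ≠ 0), so for every y in C^4 the equation (I - K) x = y has a unique solution.

K has rank 1, so it is an outer product K = u v^T: every row of K is a multiple of one row vector. Reading off the entries, u = (3, -3, -1, -1) and v = (1, 3, 3, 1) (row i of K equals u_i·v^T). A rank-one matrix u v^T satisfies K u = u (v·u) and kills the (3)-dimensional subspace v^⊥, so its characteristic polynomial is lambda^3 (lambda - v·u) with v·u = tr K = -10. Hence the eigenvalues of I - K are 1 (multiplicity 3) and 1 - (-10) = 11, so det(I - K) = 11. (Direct check: I - K =
[[-2, -9, -9, -3],
 [3, 10, 9, 3],
 [1, 3, 4, 1],
 [1, 3, 3, 2]]
has determinant 11.) The finite-dimensional Fredholm alternative says: either (I - K) is invertible, or ker(I - K) ≠ {0} and then range(I - K) = ker((I - K)^*)^⊥, with dim ker(I - K) = dim ker((I - K)^*). Since det(I - K) ≠ 0, 1 is not an eigenvalue of K and ker(I - K) = {0}, so we are in the first case: for every y there is a unique x = (I - K)^(-1) y. Explicitly, by the Sherman–Morrison formula, (I - u v^T)^(-1) = I + u v^T/(1 - v·u), i.e. (I - K)^(-1) = I + K/(11).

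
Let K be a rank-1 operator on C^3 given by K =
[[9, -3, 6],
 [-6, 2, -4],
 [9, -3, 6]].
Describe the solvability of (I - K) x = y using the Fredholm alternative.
(I - K) is invertible (det(I - K) = -16 ≠ 0), so for every y in C^3 the equation (I - K) x = y has a unique solution.

K has rank 1, so it is an outer product K = u v^T: every row of K is a multiple of one row vector. Reading off the entries, u = (3, -2, 3) and v = (3, -1, 2) (row i of K equals u_i·v^T). A rank-one matrix u v^T satisfies K u = u (v·u) and kills the (2)-dimensional subspace v^⊥, so its characteristic polynomial is lambda^2 (lambda - v·u) with v·u = tr K = 17. Hence the eigenvalues of I - K are 1 (multiplicity 2) and 1 - (17) = -16, so det(I - K) = -16. (Direct check: I - K =
[[-8, 3, -6],
 [6, -1, 4],
 [-9, 3, -5]]
has determinant -16.) The finite-dimensional Fredholm alternative says: either (I - K) is invertible, or ker(I - K) ≠ {0} and then range(I - K) = ker((I - K)^*)^⊥, with dim ker(I - K) = dim ker((I - K)^*). Since det(I - K) ≠ 0, 1 is not an eigenvalue of K and ker(I - K) = {0}, so we are in the first case: for every y there is a unique x = (I - K)^(-1) y. Explicitly, by the Sherman–Morrison formula, (I - u v^T)^(-1) = I + u v^T/(1 - v·u), i.e. (I - K)^(-1) = I + K/(-16).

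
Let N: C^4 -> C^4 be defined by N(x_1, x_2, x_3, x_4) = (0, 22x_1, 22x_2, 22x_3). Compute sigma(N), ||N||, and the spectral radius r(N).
sigma(N) = {0}; ||N|| = 22; r(N) = 0. (N is nilpotent with N^4 = 0.)

On C^4, N is a strictly lower-triangular matrix with 22 on the subdiagonal and zeros elsewhere, so its characteristic polynomial is lambda^4 and every eigenvalue is 0: sigma(N) = {0}. For the operator norm, N e_i = 22e_{i+1} for i = 1, ..., 3 and N e_4 = 0, so the singular values of N are 22 (with multiplicity 3) and 0; hence ||N|| = 22. The spectral radius r(N) = max|lambda| = 0. Note ||N|| > r(N) — characteristic of non-normal nilpotent operators. Indeed N^4 = 0.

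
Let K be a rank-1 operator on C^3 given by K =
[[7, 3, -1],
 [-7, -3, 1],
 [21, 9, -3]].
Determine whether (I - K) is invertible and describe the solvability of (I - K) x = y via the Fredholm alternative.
(I - K) is singular (det(I - K) = 0, i.e. 1 ∈ sigma(K)). (I - K) x = y is solvable iff y ⊥ ker((I - K)^*) = span{(7, 3, -1)}, i.e. iff 7y_1 + 3y_2 - y_3 = 0. When solvable, the solutions are x = y + c·(1, -1, 3), c arbitrary (ker(I - K) = span{(1, -1, 3)}, dimension 1).

K has rank 1, so it is an outer product K = u v^T: every row of K is a multiple of one row vector. Reading off the entries, u = (1, -1, 3) and v = (7, 3, -1) (row i of K equals u_i·v^T). A rank-one matrix u v^T satisfies K u = u (v·u) and kills the (2)-dimensional subspace v^⊥, so its characteristic polynomial is lambda^2 (lambda - v·u) with v·u = tr K = 1. Hence the eigenvalues of I - K are 1 (multiplicity 2) and 1 - (1) = 0, so det(I - K) = 0. (Direct check: I - K =
[[-6, -3, 1],
 [7, 4, -1],
 [-21, -9, 4]]
has determinant 0.) So 1 is an eigenvalue of K and (I - K) is not invertible. The finite-dimensional Fredholm alternative says: either (I - K) is invertible, or ker(I - K) ≠ {0} and then range(I - K) = ker((I - K)^*)^⊥, with dim ker(I - K) = dim ker((I - K)^*). We are in the second case, so we need both kernels. Kernel of I - K: (I - K) u = u - u (v·u) = u - u = 0, so ker(I - K) = span{u} = span{(1, -1, 3)} (it is exactly 1-dimensional because rank(I - K) = 2). Kernel of the adjoint: K is real, so (I - K)^* = I - K^T = I - v u^T, and (I - v u^T) v = v - v (u·v) = 0; hence ker((I - K)^*) = span{v} = span{(7, 3, -1)}. Therefore (I - K) x = y is solvable iff <y, v> = 0, i.e. iff 7y_1 + 3y_2 - y_3 = 0. When this holds, K y = u (v·y) = 0, so (I - K) y = y and x = y is a particular solution; the full solution set is the line x = y + c·u = y + c·(1, -1, 3), c ∈ C.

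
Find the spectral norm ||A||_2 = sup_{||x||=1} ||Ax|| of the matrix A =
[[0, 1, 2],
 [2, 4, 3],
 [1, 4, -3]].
||A||_2 ≈ 6.1624 (= sqrt(largest eigenvalue of A^T A))

||A||_2 = sigma_max(A) = sqrt(lambda_max(A^T A)). Form the symmetric matrix M = A^T A =
[[5, 12, 3],
 [12, 33, 2],
 [3, 2, 22]].
Its characteristic polynomial (trace, sum of principal 2x2 minors, determinant of M give the coefficients) is
  p(λ) = det(λ I - M) = λ^3 - 60λ^2 + 844λ - 289.
No integer candidate from the rational root theorem (±divisors of 289) is a root, so the roots are irrational. The cubic discriminant is Δ = 171041477 > 0, so there are three distinct real roots. p(0) = -289 and p(1) = 496 have opposite signs, so a root lies in (0, 1); Newton's method refines it to λ ≈ 0.3511. p(21) = 236 and p(22) = -113 have opposite signs, so a root lies in (21, 22); Newton's method refines it to λ ≈ 21.6733. p(37) = -548 and p(38) = 15 have opposite signs, so a root lies in (37, 38); Newton's method refines it to λ ≈ 37.9756. Check (Vieta): the three roots sum to 60, matching tr M = 60.
So the eigenvalues of A^T A are ≈ 0.3511, 21.6733, 37.9756 (all ≥ 0, as they must be for A^T A). The largest is λ_max ≈ 37.9756, hence ||A||_2 = sqrt(λ_max) ≈ 6.1624.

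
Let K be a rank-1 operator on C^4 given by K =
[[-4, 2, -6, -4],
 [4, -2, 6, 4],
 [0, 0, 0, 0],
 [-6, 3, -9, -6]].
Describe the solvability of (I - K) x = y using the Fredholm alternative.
(I - K) is invertible (det(I - K) = 13 ≠ 0), so for every y in C^4 the equation (I - K) x = y has a unique solution.

K has rank 1, so it is an outer product K = u v^T: every row of K is a multiple of one row vector. Reading off the entries, u = (-2, 2, 0, -3) and v = (2, -1, 3, 2) (row i of K equals u_i·v^T). A rank-one matrix u v^T satisfies K u = u (v·u) and kills the (3)-dimensional subspace v^⊥, so its characteristic polynomial is lambda^3 (lambda - v·u) with v·u = tr K = -12. Hence the eigenvalues of I - K are 1 (multiplicity 3) and 1 - (-12) = 13, so det(I - K) = 13. (Direct check: I - K =
[[5, -2, 6, 4],
 [-4, 3, -6, -4],
 [0, 0, 1, 0],
 [6, -3, 9, 7]]
has determinant 13.) The finite-dimensional Fredholm alternative says: either (I - K) is invertible, or ker(I - K) ≠ {0} and then range(I - K) = ker((I - K)^*)^⊥, with dim ker(I - K) = dim ker((I - K)^*). Since det(I - K) ≠ 0, 1 is not an eigenvalue of K and ker(I - K) = {0}, so we are in the first case: for every y there is a unique x = (I - K)^(-1) y. Explicitly, by the Sherman–Morrison formula, (I - u v^T)^(-1) = I + u v^T/(1 - v·u), i.e. (I - K)^(-1) = I + K/(13).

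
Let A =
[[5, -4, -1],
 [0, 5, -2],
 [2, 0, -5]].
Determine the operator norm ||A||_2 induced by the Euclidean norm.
||A||_2 ≈ 7.5298 (= sqrt(largest eigenvalue of A^T A))

||A||_2 = sigma_max(A) = sqrt(lambda_max(A^T A)). Form the symmetric matrix M = A^T A =
[[29, -20, -15],
 [-20, 41, -6],
 [-15, -6, 30]].
Its characteristic polynomial (trace, sum of principal 2x2 minors, determinant of M give the coefficients) is
  p(λ) = det(λ I - M) = λ^3 - 100λ^2 + 2628λ - 9801.
No integer candidate from the rational root theorem (±divisors of 9801) is a root, so the roots are irrational. The cubic discriminant is Δ = 1028972565 > 0, so there are three distinct real roots. p(4) = -825 and p(5) = 964 have opposite signs, so a root lies in (4, 5); Newton's method refines it to λ ≈ 4.4492. p(38) = 535 and p(39) = -90 have opposite signs, so a root lies in (38, 39); Newton's method refines it to λ ≈ 38.8528. p(56) = -617 and p(57) = 288 have opposite signs, so a root lies in (56, 57); Newton's method refines it to λ ≈ 56.698. Check (Vieta): the three roots sum to 100, matching tr M = 100.
So the eigenvalues of A^T A are ≈ 4.4492, 38.8528, 56.698 (all ≥ 0, as they must be for A^T A). The largest is λ_max ≈ 56.698, hence ||A||_2 = sqrt(λ_max) ≈ 7.5298.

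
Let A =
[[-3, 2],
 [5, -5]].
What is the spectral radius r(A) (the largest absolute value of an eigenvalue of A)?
r(A) = (8 + sqrt(44))/2 ≈ 7.3166

The eigenvalues of A are the roots of its characteristic polynomial. With M = A (coefficients from the trace and determinant):
  p(λ) = det(λ I - M) = λ^2 + 8λ + 5.
For λ^2 + 8λ + 5 the discriminant is 44. It is nonnegative but not a perfect square, so the roots are real and irrational: λ = (-8 ± sqrt(44))/2 ≈ -0.6834, -7.3166.
Thus the eigenvalues (to 4 decimals) are -0.6834 (modulus 0.6834); -7.3166 (modulus 7.3166). The spectral radius is the largest modulus: r(A) = (8 + sqrt(44))/2 ≈ 7.3166. (Cross-check: r(A) ≤ ||A||_2 ≈ 7.9121; equality holds whenever A is normal, though it can also hold for some non-normal A.)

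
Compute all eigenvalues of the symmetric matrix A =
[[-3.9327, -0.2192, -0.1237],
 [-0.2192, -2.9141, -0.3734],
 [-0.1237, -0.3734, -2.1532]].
sigma(A) ≈ {-4, -3, -2}

A is real symmetric, so its spectrum consists of real eigenvalues. Expanding the characteristic polynomial of the displayed matrix gives
  det(λ I - A) = p(λ) = λ^3 + (9)λ^2 + (26)λ + (24).
Solving p(λ) = 0 yields eigenvalues ≈ -4, -3, -2. (A is shown rounded to 4 decimals, so these recover the underlying integer eigenvalues to within that precision.)
Verification: the trace of A = -9 equals the sum of eigenvalues -9, and det(A) ≈ -24.0002 matches the eigenvalue product -24.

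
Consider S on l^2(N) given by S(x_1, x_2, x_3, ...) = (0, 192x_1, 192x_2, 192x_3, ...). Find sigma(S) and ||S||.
sigma(S) = closed disk {z in C : |z| ≤ 192}; ||S|| = 192

Note S = 192·U where U is the unit right shift (U x)_k = x_{k-1} (with x_0 := 0); so ||S|| = 192||U|| and sigma(S) = 192·sigma(U). ||S x||^2 = sum_{k≥1} |192x_k|^2 = 36864||x||^2, so ||S|| = 192 and sigma(S) ⊂ {|z| ≤ 192}. For any |lambda| < 192, the equation (S - lambda I) x = 0 forces x_1 = 0, then 192x_k = lambda x_{k+1} ⇒ x = 0, so S has no eigenvalues. But (S - lambda I) is not surjective for |lambda| < 192: solving (S - lambda I) x = e_1 would require x_n proportional to (lambda/192)^(-n), which is not in l^2. So every |lambda| < 192 lies in the residual spectrum. The boundary |lambda| = 192 is in the approximate point spectrum (the spectrum is closed). Hence sigma(S) is the closed disk of radius 192.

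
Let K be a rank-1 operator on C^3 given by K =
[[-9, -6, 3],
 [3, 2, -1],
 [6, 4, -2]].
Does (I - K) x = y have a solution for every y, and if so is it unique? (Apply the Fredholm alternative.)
(I - K) is invertible (det(I - K) = 10 ≠ 0), so for every y in C^3 the equation (I - K) x = y has a unique solution.

K has rank 1, so it is an outer product K = u v^T: every row of K is a multiple of one row vector. Reading off the entries, u = (3, -1, -2) and v = (-3, -2, 1) (row i of K equals u_i·v^T). A rank-one matrix u v^T satisfies K u = u (v·u) and kills the (2)-dimensional subspace v^⊥, so its characteristic polynomial is lambda^2 (lambda - v·u) with v·u = tr K = -9. Hence the eigenvalues of I - K are 1 (multiplicity 2) and 1 - (-9) = 10, so det(I - K) = 10. (Direct check: I - K =
[[10, 6, -3],
 [-3, -1, 1],
 [-6, -4, 3]]
has determinant 10.) The finite-dimensional Fredholm alternative says: either (I - K) is invertible, or ker(I - K) ≠ {0} and then range(I - K) = ker((I - K)^*)^⊥, with dim ker(I - K) = dim ker((I - K)^*). Since det(I - K) ≠ 0, 1 is not an eigenvalue of K and ker(I - K) = {0}, so we are in the first case: for every y there is a unique x = (I - K)^(-1) y. Explicitly, by the Sherman–Morrison formula, (I - u v^T)^(-1) = I + u v^T/(1 - v·u), i.e. (I - K)^(-1) = I + K/(10).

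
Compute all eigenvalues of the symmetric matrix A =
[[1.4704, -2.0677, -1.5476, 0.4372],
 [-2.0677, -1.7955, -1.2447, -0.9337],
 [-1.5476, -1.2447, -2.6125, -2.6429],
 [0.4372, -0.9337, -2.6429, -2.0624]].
sigma(A) ≈ {-6, -2, 0, 3}

A is real symmetric, so its spectrum consists of real eigenvalues. Expanding the characteristic polynomial of the displayed matrix gives
  det(λ I - A) = p(λ) = λ^4 + (5)λ^3 + (-12)λ^2 + (-36)λ + (0.001).
Solving p(λ) = 0 yields eigenvalues ≈ -6, -2, 0, 3. (A is shown rounded to 4 decimals, so these recover the underlying integer eigenvalues to within that precision.)
Verification: the trace of A = -5 equals the sum of eigenvalues -5, and det(A) ≈ 0.0010 matches the eigenvalue product 0.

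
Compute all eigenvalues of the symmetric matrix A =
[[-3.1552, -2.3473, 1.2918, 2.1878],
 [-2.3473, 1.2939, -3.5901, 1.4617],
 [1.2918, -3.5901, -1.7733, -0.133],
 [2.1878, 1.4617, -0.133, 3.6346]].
sigma(A) ≈ {-5, -4, 4, 5}

A is real symmetric, so its spectrum consists of real eigenvalues. Expanding the characteristic polynomial of the displayed matrix gives
  det(λ I - A) = p(λ) = λ^4 + (0)λ^3 + (-41)λ^2 + (0)λ + (400.0049).
Solving p(λ) = 0 yields eigenvalues ≈ -5, -4, 4, 5. (A is shown rounded to 4 decimals, so these recover the underlying integer eigenvalues to within that precision.)
Verification: the trace of A = 0 equals the sum of eigenvalues 0, and det(A) ≈ 400.0049 matches the eigenvalue product 400.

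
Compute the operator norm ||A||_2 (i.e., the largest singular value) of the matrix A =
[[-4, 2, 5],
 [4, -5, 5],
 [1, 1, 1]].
||A||_2 ≈ 8.1415 (= sqrt(largest eigenvalue of A^T A))

||A||_2 = sigma_max(A) = sqrt(lambda_max(A^T A)). Form the symmetric matrix M = A^T A =
[[33, -27, 1],
 [-27, 30, -14],
 [1, -14, 51]].
Its characteristic polynomial (trace, sum of principal 2x2 minors, determinant of M give the coefficients) is
  p(λ) = det(λ I - M) = λ^3 - 114λ^2 + 3277λ - 7569.
No integer candidate from the rational root theorem (±divisors of 7569) is a root, so the roots are irrational. The cubic discriminant is Δ = 3292226537 > 0, so there are three distinct real roots. p(2) = -1463 and p(3) = 1263 have opposite signs, so a root lies in (2, 3); Newton's method refines it to λ ≈ 2.5269. p(45) = 171 and p(46) = -715 have opposite signs, so a root lies in (45, 46); Newton's method refines it to λ ≈ 45.1892. p(66) = -375 and p(67) = 1007 have opposite signs, so a root lies in (66, 67); Newton's method refines it to λ ≈ 66.2839. Check (Vieta): the three roots sum to 114, matching tr M = 114.
So the eigenvalues of A^T A are ≈ 2.5269, 45.1892, 66.2839 (all ≥ 0, as they must be for A^T A). The largest is λ_max ≈ 66.2839, hence ||A||_2 = sqrt(λ_max) ≈ 8.1415.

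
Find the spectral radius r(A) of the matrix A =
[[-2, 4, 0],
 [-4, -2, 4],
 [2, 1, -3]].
r(A) ≈ 4.7524

The eigenvalues of A are the roots of its characteristic polynomial. With M = A (coefficients from the trace, the sum of principal 2x2 minors, and det A):
  p(λ) = det(λ I - M) = λ^3 + 7λ^2 + 28λ + 20.
No integer candidate from the rational root theorem (±divisors of 20) is a root, so the roots are irrational. The cubic discriminant is Δ = -17072 < 0, so there is one real root and a complex-conjugate pair. p(-1) = -2 and p(0) = 20 have opposite signs, so a root lies in (-1, 0); Newton's method refines it to λ ≈ -0.8855. Dividing out (λ - (-0.8855)) leaves approximately λ^2 + 6.1145λ + 22.5855. For λ^2 + 6.1145λ + 22.5855 the discriminant is -52.9551. It is negative, so the remaining roots are the complex-conjugate pair λ ≈ -3.0572 ± 3.6385i. Their product equals the constant term, so |λ|^2 ≈ 22.5855 and |λ| ≈ 4.7524.
Thus the eigenvalues (to 4 decimals) are -0.8855 (modulus 0.8855); -3.0572 ± 3.6385i (modulus 4.7524). The spectral radius is the largest modulus: r(A) ≈ 4.7524. (Cross-check: r(A) ≤ ||A||_2 ≈ 7.0425; equality holds whenever A is normal, though it can also hold for some non-normal A.)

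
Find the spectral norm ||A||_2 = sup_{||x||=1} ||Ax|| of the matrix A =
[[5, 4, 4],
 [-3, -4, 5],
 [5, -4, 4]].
||A||_2 ≈ 9.1686 (= sqrt(largest eigenvalue of A^T A))

||A||_2 = sigma_max(A) = sqrt(lambda_max(A^T A)). Form the symmetric matrix M = A^T A =
[[59, 12, 25],
 [12, 48, -20],
 [25, -20, 57]].
Its characteristic polynomial (trace, sum of principal 2x2 minors, determinant of M give the coefficients) is
  p(λ) = det(λ I - M) = λ^3 - 164λ^2 + 7762λ - 87616.
No integer candidate from the rational root theorem (±divisors of 87616) is a root, so the roots are irrational. The cubic discriminant is Δ = 4285895968 > 0, so there are three distinct real roots. p(16) = -1312 and p(17) = 1855 have opposite signs, so a root lies in (16, 17); Newton's method refines it to λ ≈ 16.4055. p(63) = 521 and p(64) = -448 have opposite signs, so a root lies in (63, 64); Newton's method refines it to λ ≈ 63.5308. p(84) = -88 and p(85) = 1379 have opposite signs, so a root lies in (84, 85); Newton's method refines it to λ ≈ 84.0636. Check (Vieta): the three roots sum to 164, matching tr M = 164.
So the eigenvalues of A^T A are ≈ 16.4055, 63.5308, 84.0636 (all ≥ 0, as they must be for A^T A). The largest is λ_max ≈ 84.0636, hence ||A||_2 = sqrt(λ_max) ≈ 9.1686.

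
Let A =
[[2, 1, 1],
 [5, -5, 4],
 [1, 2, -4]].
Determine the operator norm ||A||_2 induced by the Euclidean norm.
||A||_2 ≈ 8.6771 (= sqrt(largest eigenvalue of A^T A))

||A||_2 = sigma_max(A) = sqrt(lambda_max(A^T A)). Form the symmetric matrix M = A^T A =
[[30, -21, 18],
 [-21, 30, -27],
 [18, -27, 33]].
Its characteristic polynomial (trace, sum of principal 2x2 minors, determinant of M give the coefficients) is
  p(λ) = det(λ I - M) = λ^3 - 93λ^2 + 1386λ - 3969.
No integer candidate from the rational root theorem (±divisors of 3969) is a root, so the roots are irrational. The cubic discriminant is Δ = 1978121817 > 0, so there are three distinct real roots. p(3) = -621 and p(4) = 151 have opposite signs, so a root lies in (3, 4); Newton's method refines it to λ ≈ 3.7865. p(13) = 529 and p(14) = -49 have opposite signs, so a root lies in (13, 14); Newton's method refines it to λ ≈ 13.9217. p(75) = -1269 and p(76) = 3175 have opposite signs, so a root lies in (75, 76); Newton's method refines it to λ ≈ 75.2918. Check (Vieta): the three roots sum to 93, matching tr M = 93.
So the eigenvalues of A^T A are ≈ 3.7865, 13.9217, 75.2918 (all ≥ 0, as they must be for A^T A). The largest is λ_max ≈ 75.2918, hence ||A||_2 = sqrt(λ_max) ≈ 8.6771.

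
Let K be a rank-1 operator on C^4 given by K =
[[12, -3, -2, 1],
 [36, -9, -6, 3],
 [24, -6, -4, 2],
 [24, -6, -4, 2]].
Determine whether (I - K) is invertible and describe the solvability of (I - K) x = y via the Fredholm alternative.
(I - K) is singular (det(I - K) = 0, i.e. 1 ∈ sigma(K)). (I - K) x = y is solvable iff y ⊥ ker((I - K)^*) = span{(12, -3, -2, 1)}, i.e. iff 12y_1 - 3y_2 - 2y_3 + y_4 = 0. When solvable, the solutions are x = y + c·(1, 3, 2, 2), c arbitrary (ker(I - K) = span{(1, 3, 2, 2)}, dimension 1).

K has rank 1, so it is an outer product K = u v^T: every row of K is a multiple of one row vector. Reading off the entries, u = (1, 3, 2, 2) and v = (12, -3, -2, 1) (row i of K equals u_i·v^T). A rank-one matrix u v^T satisfies K u = u (v·u) and kills the (3)-dimensional subspace v^⊥, so its characteristic polynomial is lambda^3 (lambda - v·u) with v·u = tr K = 1. Hence the eigenvalues of I - K are 1 (multiplicity 3) and 1 - (1) = 0, so det(I - K) = 0. (Direct check: I - K =
[[-11, 3, 2, -1],
 [-36, 10, 6, -3],
 [-24, 6, 5, -2],
 [-24, 6, 4, -1]]
has determinant 0.) So 1 is an eigenvalue of K and (I - K) is not invertible. The finite-dimensional Fredholm alternative says: either (I - K) is invertible, or ker(I - K) ≠ {0} and then range(I - K) = ker((I - K)^*)^⊥, with dim ker(I - K) = dim ker((I - K)^*). We are in the second case, so we need both kernels. Kernel of I - K: (I - K) u = u - u (v·u) = u - u = 0, so ker(I - K) = span{u} = span{(1, 3, 2, 2)} (it is exactly 1-dimensional because rank(I - K) = 3). Kernel of the adjoint: K is real, so (I - K)^* = I - K^T = I - v u^T, and (I - v u^T) v = v - v (u·v) = 0; hence ker((I - K)^*) = span{v} = span{(12, -3, -2, 1)}. Therefore (I - K) x = y is solvable iff <y, v> = 0, i.e. iff 12y_1 - 3y_2 - 2y_3 + y_4 = 0. When this holds, K y = u (v·y) = 0, so (I - K) y = y and x = y is a particular solution; the full solution set is the line x = y + c·u = y + c·(1, 3, 2, 2), c ∈ C.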